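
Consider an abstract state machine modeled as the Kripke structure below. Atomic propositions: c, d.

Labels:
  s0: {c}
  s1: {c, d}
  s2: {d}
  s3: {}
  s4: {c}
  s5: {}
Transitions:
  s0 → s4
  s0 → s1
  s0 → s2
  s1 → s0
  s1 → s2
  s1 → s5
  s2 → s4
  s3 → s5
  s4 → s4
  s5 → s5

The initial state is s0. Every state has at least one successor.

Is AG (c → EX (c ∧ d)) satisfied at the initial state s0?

States satisfying c → EX (c ∧ d): {s0, s2, s3, s5}.
States satisfying AG (c → EX (c ∧ d)): {s3, s5}.
s1 is reachable from s0 and violates c → EX (c ∧ d), so AG fails at s0.
s0 ∉ Sat(AG (c → EX (c ∧ d))).

No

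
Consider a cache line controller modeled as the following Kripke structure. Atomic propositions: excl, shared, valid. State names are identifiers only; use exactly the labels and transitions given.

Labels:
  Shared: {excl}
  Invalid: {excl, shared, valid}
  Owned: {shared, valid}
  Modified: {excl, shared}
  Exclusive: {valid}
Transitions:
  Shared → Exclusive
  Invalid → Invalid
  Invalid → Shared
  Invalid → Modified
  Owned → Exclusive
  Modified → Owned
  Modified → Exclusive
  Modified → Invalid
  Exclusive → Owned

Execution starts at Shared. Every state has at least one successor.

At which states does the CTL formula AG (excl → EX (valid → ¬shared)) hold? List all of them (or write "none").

{Shared, Invalid, Owned, Modified, Exclusive}

States satisfying excl → EX (valid → ¬shared): {Shared, Invalid, Owned, Modified, Exclusive}.
States satisfying AG (excl → EX (valid → ¬shared)): {Shared, Invalid, Owned, Modified, Exclusive}.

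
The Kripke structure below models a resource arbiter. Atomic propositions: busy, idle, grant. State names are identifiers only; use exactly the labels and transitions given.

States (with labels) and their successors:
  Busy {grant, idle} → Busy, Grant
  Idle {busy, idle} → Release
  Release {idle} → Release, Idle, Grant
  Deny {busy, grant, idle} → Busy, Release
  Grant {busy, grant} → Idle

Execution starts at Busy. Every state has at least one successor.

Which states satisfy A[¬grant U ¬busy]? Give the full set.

{Busy, Idle, Release}

States satisfying ¬grant: {Idle, Release}.
States satisfying ¬busy: {Busy, Release}.
States satisfying A[¬grant U ¬busy]: {Busy, Idle, Release}.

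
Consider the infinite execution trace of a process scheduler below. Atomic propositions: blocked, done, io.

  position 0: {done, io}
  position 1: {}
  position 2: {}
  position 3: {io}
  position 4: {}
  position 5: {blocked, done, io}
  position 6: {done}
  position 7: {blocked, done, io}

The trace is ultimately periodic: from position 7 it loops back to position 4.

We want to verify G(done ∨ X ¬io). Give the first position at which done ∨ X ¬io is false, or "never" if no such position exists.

2

Check done ∨ X ¬io at each position in order: 0 ✓, 1 ✓.
At position 2 the labels are {} and the next position 3 has {io}, so done ∨ X ¬io is false there. This is the first violation.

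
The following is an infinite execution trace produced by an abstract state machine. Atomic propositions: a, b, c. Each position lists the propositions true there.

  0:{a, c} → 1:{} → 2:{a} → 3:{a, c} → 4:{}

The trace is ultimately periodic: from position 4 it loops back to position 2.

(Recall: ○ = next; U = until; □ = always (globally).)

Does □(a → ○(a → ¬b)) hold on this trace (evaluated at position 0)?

Satisfied

a → ○(a → ¬b) holds at every position 0..4, and those are all positions ever visited, so □(a → ○(a → ¬b)) holds.
Positions where a holds: 0, 2, 3.
Check ○(a → ¬b) at each: 0→ok, 2→ok, 3→ok.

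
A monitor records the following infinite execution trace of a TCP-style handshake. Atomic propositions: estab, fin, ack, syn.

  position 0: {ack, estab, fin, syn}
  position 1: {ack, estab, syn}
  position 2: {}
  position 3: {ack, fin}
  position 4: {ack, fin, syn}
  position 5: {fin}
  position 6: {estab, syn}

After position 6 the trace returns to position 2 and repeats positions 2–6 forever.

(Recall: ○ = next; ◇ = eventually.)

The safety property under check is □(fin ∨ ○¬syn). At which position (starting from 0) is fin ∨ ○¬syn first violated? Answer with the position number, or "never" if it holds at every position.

fin ∨ ○¬syn holds at every position 0..6, and those are all the positions the trace ever visits, so the invariant □(fin ∨ ○¬syn) is never violated.

never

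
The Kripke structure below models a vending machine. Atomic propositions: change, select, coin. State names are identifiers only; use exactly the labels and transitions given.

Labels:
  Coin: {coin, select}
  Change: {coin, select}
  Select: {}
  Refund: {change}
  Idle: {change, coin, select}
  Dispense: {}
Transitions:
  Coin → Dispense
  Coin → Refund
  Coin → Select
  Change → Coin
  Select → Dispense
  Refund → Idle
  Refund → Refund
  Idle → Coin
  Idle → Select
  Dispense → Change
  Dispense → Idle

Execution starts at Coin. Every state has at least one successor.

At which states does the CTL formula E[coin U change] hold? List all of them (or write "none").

States satisfying coin: {Coin, Change, Idle}.
States satisfying change: {Refund, Idle}.
States satisfying E[coin U change]: {Coin, Change, Refund, Idle}.

{Coin, Change, Refund, Idle}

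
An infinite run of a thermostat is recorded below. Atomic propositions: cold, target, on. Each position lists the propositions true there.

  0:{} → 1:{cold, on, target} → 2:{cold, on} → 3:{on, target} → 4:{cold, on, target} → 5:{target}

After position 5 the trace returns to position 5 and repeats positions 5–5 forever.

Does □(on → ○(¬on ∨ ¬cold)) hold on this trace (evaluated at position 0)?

on → ○(¬on ∨ ¬cold) must hold at every position from 0 onward. It fails at position 1, so □(on → ○(¬on ∨ ¬cold)) is false.
Positions where on holds: 1, 2, 3, 4.
Check ○(¬on ∨ ¬cold) at each: 1→fails, 2→ok, 3→fails, 4→ok.

Violated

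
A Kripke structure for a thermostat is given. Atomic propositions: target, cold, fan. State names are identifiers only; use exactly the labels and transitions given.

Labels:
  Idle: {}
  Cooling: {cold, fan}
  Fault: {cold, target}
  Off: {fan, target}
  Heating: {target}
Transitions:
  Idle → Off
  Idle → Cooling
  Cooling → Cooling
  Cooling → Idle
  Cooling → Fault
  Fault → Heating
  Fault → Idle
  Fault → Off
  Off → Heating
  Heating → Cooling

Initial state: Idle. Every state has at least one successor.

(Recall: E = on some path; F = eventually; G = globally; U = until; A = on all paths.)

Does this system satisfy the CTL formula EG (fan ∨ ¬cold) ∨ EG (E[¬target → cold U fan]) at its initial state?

States satisfying fan ∨ ¬cold: {Idle, Cooling, Off, Heating}.
States satisfying EG (fan ∨ ¬cold): {Idle, Cooling, Off, Heating}.
States satisfying E[¬target → cold U fan]: {Cooling, Fault, Off, Heating}.
States satisfying EG (E[¬target → cold U fan]): {Cooling, Fault, Off, Heating}.
States satisfying EG (fan ∨ ¬cold) ∨ EG (E[¬target → cold U fan]): {Idle, Cooling, Fault, Off, Heating}.
Idle ∈ Sat(EG (fan ∨ ¬cold) ∨ EG (E[¬target → cold U fan])).

Yes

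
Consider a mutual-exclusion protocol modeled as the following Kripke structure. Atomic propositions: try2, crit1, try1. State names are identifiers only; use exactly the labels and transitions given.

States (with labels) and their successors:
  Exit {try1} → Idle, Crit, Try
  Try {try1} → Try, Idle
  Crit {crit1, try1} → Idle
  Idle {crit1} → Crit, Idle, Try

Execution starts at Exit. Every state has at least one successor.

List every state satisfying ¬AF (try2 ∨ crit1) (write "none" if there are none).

States satisfying try2 ∨ crit1: {Crit, Idle}.
States satisfying AF (try2 ∨ crit1): {Crit, Idle}.
States satisfying ¬AF (try2 ∨ crit1): {Exit, Try}.

{Exit, Try}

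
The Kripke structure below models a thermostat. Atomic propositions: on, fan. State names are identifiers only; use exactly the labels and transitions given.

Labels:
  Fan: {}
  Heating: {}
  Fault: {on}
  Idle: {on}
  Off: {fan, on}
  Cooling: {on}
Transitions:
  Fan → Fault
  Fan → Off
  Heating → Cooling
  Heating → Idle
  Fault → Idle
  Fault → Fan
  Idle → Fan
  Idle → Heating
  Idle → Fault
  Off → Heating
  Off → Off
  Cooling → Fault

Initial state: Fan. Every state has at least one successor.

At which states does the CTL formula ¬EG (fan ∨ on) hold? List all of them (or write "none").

States satisfying fan ∨ on: {Fault, Idle, Off, Cooling}.
States satisfying EG (fan ∨ on): {Fault, Idle, Off, Cooling}.
States satisfying ¬EG (fan ∨ on): {Fan, Heating}.

{Fan, Heating}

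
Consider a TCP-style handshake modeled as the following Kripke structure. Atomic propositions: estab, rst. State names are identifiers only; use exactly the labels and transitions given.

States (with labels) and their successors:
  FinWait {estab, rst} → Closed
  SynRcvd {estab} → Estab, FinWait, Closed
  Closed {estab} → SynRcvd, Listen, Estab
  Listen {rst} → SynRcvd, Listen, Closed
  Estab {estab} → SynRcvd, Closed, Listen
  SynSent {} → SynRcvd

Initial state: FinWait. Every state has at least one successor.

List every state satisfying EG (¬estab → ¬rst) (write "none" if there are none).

States satisfying ¬estab → ¬rst: {FinWait, SynRcvd, Closed, Estab, SynSent}.
States satisfying EG (¬estab → ¬rst): {FinWait, SynRcvd, Closed, Estab, SynSent}.

{FinWait, SynRcvd, Closed, Estab, SynSent}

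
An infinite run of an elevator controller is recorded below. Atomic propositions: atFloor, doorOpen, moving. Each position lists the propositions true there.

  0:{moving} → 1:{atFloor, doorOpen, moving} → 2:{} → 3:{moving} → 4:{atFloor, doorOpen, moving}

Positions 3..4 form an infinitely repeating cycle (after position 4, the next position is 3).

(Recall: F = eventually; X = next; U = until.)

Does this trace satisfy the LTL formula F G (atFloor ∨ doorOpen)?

G (atFloor ∨ doorOpen) is false at every position 0..4, so it never becomes true and F G (atFloor ∨ doorOpen) fails.

No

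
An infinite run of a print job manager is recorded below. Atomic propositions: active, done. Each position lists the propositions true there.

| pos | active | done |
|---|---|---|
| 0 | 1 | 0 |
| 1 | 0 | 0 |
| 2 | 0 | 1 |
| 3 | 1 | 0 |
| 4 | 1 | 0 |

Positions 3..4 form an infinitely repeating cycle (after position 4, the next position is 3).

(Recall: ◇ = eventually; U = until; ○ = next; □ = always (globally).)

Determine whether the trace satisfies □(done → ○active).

done → ○active holds at every position 0..4, and those are all positions ever visited, so □(done → ○active) holds.
Positions where done holds: 2.
Check ○active at each: 2→ok.

Holds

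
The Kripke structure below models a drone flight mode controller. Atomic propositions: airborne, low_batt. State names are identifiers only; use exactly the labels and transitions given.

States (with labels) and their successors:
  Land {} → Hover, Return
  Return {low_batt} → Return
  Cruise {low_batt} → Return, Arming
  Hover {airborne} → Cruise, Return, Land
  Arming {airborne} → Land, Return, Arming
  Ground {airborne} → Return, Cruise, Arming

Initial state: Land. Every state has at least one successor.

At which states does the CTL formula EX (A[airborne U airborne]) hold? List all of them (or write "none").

States satisfying A[airborne U airborne]: {Hover, Arming, Ground}.
States satisfying EX (A[airborne U airborne]): {Land, Cruise, Arming, Ground}.

{Land, Cruise, Arming, Ground}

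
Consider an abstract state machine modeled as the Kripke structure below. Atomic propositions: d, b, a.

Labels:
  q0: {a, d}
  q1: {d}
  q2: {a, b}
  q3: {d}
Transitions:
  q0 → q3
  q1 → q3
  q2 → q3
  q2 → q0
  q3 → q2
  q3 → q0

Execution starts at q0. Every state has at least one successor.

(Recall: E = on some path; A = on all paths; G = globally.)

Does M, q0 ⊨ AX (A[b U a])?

Does not hold

States satisfying A[b U a]: {q0, q2}.
States satisfying AX (A[b U a]): {q3}.
q0 ∉ Sat(AX (A[b U a])).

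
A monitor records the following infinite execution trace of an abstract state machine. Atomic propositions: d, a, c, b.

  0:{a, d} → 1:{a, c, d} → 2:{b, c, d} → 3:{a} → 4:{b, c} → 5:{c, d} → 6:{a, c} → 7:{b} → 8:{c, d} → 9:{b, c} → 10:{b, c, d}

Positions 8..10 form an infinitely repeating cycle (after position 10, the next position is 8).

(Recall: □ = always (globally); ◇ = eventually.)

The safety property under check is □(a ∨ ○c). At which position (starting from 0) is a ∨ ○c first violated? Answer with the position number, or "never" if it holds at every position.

2

Check a ∨ ○c at each position in order: 0 ✓, 1 ✓.
At position 2 the labels are {b, c, d} and the next position 3 has {a}, so a ∨ ○c is false there. This is the first violation.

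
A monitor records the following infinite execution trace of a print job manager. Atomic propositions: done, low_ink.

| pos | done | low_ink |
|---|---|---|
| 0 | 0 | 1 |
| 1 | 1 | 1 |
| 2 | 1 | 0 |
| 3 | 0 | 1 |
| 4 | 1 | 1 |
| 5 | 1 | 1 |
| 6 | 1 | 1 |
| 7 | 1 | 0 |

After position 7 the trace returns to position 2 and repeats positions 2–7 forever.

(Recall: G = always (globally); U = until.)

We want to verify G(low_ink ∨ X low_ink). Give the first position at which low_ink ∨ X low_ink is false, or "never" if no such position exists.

7

Check low_ink ∨ X low_ink at each position in order: 0 ✓, 1 ✓, 2 ✓, 3 ✓, 4 ✓, 5 ✓, 6 ✓.
At position 7 the labels are {done} and the next position 2 has {done}, so low_ink ∨ X low_ink is false there. This is the first violation.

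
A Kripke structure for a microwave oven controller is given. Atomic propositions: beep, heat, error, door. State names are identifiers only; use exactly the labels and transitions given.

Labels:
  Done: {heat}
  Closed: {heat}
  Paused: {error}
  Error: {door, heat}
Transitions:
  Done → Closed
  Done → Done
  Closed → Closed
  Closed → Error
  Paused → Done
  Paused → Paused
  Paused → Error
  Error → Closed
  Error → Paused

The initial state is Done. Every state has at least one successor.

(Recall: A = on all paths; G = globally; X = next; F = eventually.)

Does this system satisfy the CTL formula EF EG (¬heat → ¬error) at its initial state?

Satisfied

States satisfying EG (¬heat → ¬error): {Done, Closed, Error}.
States satisfying EF EG (¬heat → ¬error): {Done, Closed, Paused, Error}.
Some path from Done reaches a state where EG (¬heat → ¬error) holds.
Done ∈ Sat(EF EG (¬heat → ¬error)).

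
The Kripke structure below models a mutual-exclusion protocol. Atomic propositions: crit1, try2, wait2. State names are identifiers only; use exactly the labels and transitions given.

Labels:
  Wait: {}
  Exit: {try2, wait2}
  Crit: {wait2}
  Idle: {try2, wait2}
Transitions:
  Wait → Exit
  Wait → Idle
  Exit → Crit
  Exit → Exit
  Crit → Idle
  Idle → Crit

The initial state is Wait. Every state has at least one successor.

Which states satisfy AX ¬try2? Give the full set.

{Idle}

States satisfying ¬try2: {Wait, Crit}.
States satisfying AX ¬try2: {Idle}.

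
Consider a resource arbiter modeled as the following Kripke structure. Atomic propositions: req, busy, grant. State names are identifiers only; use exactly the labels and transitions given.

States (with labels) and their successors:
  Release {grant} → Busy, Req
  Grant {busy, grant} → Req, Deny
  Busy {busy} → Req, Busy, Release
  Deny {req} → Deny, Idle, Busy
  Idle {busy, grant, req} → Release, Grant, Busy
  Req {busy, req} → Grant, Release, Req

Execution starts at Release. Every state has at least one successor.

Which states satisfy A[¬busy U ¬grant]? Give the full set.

{Release, Busy, Deny, Req}

States satisfying ¬busy: {Release, Deny}.
States satisfying ¬grant: {Busy, Deny, Req}.
States satisfying A[¬busy U ¬grant]: {Release, Busy, Deny, Req}.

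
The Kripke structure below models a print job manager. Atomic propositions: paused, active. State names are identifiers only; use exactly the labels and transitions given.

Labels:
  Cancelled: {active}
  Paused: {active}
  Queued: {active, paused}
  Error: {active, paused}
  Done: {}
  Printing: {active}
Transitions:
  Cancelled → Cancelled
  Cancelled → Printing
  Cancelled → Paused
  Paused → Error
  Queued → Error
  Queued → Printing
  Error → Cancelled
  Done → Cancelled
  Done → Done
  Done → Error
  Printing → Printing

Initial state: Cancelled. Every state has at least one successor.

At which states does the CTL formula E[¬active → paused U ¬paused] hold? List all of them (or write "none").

{Cancelled, Paused, Queued, Error, Done, Printing}

States satisfying ¬active → paused: {Cancelled, Paused, Queued, Error, Printing}.
States satisfying ¬paused: {Cancelled, Paused, Done, Printing}.
States satisfying E[¬active → paused U ¬paused]: {Cancelled, Paused, Queued, Error, Done, Printing}.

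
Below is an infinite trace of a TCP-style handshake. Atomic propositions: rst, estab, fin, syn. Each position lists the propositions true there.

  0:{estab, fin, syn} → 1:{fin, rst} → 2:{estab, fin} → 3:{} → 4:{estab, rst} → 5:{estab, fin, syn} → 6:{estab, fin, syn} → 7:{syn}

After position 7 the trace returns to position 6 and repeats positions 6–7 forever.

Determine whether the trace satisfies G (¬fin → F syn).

¬fin → F syn holds at every position 0..7, and those are all positions ever visited, so G (¬fin → F syn) holds.
Positions where ¬fin holds: 3, 4, 7.
Check F syn at each: 3→ok, 4→ok, 7→ok.

Yes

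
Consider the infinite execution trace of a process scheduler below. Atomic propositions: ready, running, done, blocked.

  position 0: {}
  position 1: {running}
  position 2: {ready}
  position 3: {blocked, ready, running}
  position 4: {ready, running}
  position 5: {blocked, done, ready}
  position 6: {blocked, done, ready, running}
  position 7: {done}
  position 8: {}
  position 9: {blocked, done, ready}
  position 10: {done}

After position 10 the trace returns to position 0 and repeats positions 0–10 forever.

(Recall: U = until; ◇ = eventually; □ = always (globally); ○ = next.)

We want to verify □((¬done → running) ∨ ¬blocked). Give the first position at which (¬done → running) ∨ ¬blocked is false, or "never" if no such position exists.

(¬done → running) ∨ ¬blocked holds at every position 0..10, and those are all the positions the trace ever visits, so the invariant □((¬done → running) ∨ ¬blocked) is never violated.

never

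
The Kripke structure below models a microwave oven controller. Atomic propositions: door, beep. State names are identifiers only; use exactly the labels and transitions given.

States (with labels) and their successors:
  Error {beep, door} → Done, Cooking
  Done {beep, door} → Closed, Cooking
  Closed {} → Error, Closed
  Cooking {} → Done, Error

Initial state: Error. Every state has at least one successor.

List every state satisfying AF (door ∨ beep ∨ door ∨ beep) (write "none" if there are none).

States satisfying door ∨ beep ∨ door ∨ beep: {Error, Done}.
States satisfying AF (door ∨ beep ∨ door ∨ beep): {Error, Done, Cooking}.

{Error, Done, Cooking}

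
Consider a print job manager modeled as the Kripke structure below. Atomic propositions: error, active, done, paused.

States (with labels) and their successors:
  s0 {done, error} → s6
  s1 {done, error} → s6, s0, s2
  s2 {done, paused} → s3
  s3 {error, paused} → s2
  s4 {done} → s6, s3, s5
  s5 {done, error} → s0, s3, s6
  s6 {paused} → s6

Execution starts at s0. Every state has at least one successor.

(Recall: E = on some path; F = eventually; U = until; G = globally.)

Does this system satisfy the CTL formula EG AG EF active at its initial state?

States satisfying AG EF active: ∅.
States satisfying EG AG EF active: ∅.
No suitable path/successor from s0 witnesses the formula.
s0 ∉ Sat(EG AG EF active).

No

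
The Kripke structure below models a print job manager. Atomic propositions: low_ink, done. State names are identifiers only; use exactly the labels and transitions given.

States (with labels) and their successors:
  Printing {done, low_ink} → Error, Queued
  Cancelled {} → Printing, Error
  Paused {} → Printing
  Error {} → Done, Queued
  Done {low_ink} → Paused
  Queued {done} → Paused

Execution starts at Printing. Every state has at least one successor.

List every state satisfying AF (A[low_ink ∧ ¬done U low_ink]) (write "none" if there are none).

{Printing, Cancelled, Paused, Error, Done, Queued}

States satisfying A[low_ink ∧ ¬done U low_ink]: {Printing, Done}.
States satisfying AF (A[low_ink ∧ ¬done U low_ink]): {Printing, Cancelled, Paused, Error, Done, Queued}.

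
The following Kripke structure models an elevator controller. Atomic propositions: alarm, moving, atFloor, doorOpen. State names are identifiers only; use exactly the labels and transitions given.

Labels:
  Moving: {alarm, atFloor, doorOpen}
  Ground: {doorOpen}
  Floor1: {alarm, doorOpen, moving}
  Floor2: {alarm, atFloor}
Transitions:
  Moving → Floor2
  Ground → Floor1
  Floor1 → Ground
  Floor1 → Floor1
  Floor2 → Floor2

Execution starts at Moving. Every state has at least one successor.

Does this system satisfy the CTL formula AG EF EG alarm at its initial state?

States satisfying EF EG alarm: {Moving, Ground, Floor1, Floor2}.
States satisfying AG EF EG alarm: {Moving, Ground, Floor1, Floor2}.
Every state reachable from Moving satisfies EF EG alarm.
Moving ∈ Sat(AG EF EG alarm).

Satisfied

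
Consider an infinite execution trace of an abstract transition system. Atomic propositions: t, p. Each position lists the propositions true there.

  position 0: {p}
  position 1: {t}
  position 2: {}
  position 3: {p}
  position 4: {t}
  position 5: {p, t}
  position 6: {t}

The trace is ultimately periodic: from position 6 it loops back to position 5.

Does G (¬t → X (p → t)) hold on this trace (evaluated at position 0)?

No

¬t → X (p → t) must hold at every position from 0 onward. It fails at position 2, so G (¬t → X (p → t)) is false.
Positions where ¬t holds: 0, 2, 3.
Check X (p → t) at each: 0→ok, 2→fails, 3→ok.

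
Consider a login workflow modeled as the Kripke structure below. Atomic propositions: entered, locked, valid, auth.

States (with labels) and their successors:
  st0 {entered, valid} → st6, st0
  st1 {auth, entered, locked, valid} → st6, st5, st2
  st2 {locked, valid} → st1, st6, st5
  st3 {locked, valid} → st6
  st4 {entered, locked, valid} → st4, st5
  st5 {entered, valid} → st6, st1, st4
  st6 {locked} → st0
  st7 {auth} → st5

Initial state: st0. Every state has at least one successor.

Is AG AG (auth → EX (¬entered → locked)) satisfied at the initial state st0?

Yes

States satisfying AG (auth → EX (¬entered → locked)): {st0, st1, st2, st3, st4, st5, st6, st7}.
States satisfying AG AG (auth → EX (¬entered → locked)): {st0, st1, st2, st3, st4, st5, st6, st7}.
Every state reachable from st0 satisfies AG (auth → EX (¬entered → locked)).
st0 ∈ Sat(AG AG (auth → EX (¬entered → locked))).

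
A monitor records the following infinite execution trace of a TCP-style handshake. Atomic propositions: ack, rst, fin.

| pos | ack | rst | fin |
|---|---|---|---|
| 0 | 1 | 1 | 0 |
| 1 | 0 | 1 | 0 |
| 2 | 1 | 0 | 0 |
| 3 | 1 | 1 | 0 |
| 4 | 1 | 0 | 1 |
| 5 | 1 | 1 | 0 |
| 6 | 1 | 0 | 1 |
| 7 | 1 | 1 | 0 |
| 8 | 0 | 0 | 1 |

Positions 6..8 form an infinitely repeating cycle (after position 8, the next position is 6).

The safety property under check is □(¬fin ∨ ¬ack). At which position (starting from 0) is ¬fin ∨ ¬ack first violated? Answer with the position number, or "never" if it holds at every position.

Check ¬fin ∨ ¬ack at each position in order: 0 ✓, 1 ✓, 2 ✓, 3 ✓.
At position 4 the labels are {ack, fin}, so ¬fin ∨ ¬ack is false there. This is the first violation.

4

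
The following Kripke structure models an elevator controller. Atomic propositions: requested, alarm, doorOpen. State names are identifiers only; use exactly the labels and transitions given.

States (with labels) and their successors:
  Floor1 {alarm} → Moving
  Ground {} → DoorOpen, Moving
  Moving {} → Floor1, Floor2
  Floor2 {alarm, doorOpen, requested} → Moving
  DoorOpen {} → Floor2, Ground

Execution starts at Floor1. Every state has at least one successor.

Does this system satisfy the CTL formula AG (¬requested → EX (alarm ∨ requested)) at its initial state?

States satisfying ¬requested → EX (alarm ∨ requested): {Moving, Floor2, DoorOpen}.
States satisfying AG (¬requested → EX (alarm ∨ requested)): ∅.
Floor1 is reachable from Floor1 and violates ¬requested → EX (alarm ∨ requested), so AG fails at Floor1.
Floor1 ∉ Sat(AG (¬requested → EX (alarm ∨ requested))).

Does not hold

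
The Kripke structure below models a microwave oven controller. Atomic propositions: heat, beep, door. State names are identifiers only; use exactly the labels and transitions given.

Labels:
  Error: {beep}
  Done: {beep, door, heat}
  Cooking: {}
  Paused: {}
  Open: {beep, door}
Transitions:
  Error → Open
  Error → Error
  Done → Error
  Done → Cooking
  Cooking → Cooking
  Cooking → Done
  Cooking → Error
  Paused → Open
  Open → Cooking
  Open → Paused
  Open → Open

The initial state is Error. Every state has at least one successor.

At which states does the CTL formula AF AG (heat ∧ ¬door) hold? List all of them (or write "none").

States satisfying AG (heat ∧ ¬door): ∅.
States satisfying AF AG (heat ∧ ¬door): ∅.

none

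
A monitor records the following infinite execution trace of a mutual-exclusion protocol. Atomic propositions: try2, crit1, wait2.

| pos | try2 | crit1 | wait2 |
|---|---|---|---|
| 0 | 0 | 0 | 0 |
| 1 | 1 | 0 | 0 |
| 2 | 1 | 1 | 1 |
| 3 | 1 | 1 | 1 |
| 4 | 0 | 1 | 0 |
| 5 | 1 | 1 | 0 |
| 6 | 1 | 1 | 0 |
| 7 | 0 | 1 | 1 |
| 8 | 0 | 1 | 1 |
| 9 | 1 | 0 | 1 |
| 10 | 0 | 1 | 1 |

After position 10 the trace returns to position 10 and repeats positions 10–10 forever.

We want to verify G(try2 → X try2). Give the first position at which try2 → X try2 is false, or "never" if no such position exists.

3

Check try2 → X try2 at each position in order: 0 ✓, 1 ✓, 2 ✓.
At position 3 the labels are {crit1, try2, wait2} and the next position 4 has {crit1}, so try2 → X try2 is false there. This is the first violation.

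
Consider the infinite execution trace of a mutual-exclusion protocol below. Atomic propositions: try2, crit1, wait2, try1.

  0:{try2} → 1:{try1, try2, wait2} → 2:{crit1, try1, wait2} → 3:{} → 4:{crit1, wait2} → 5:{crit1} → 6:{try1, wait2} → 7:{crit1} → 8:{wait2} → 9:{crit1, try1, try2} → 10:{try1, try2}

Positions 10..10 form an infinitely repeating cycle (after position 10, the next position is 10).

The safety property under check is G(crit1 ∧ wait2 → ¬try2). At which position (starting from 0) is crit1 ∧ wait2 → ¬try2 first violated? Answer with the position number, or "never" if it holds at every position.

never

crit1 ∧ wait2 → ¬try2 holds at every position 0..10, and those are all the positions the trace ever visits, so the invariant G(crit1 ∧ wait2 → ¬try2) is never violated.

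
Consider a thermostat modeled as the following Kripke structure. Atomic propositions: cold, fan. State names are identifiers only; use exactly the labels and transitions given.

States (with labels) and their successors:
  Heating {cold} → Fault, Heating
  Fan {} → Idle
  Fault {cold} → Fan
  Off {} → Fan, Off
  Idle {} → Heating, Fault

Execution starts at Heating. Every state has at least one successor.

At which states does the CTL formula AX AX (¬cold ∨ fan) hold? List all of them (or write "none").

States satisfying AX (¬cold ∨ fan): {Fan, Fault, Off}.
States satisfying AX AX (¬cold ∨ fan): {Fault, Off}.

{Fault, Off}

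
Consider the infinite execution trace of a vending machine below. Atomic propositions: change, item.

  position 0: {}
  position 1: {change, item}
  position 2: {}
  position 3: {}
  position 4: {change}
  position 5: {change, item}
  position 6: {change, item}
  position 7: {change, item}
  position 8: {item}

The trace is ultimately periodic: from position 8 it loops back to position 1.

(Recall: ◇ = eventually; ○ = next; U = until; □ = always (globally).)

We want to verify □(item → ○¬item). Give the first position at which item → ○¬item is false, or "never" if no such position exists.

5

Check item → ○¬item at each position in order: 0 ✓, 1 ✓, 2 ✓, 3 ✓, 4 ✓.
At position 5 the labels are {change, item} and the next position 6 has {change, item}, so item → ○¬item is false there. This is the first violation.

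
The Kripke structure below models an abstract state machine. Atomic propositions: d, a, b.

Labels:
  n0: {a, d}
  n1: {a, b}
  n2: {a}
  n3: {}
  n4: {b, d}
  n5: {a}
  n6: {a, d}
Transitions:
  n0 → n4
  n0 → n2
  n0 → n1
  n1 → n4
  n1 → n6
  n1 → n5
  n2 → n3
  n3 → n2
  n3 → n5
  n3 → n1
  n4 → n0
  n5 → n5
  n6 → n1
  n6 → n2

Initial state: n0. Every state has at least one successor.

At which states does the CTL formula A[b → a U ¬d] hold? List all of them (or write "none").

States satisfying b → a: {n0, n1, n2, n3, n5, n6}.
States satisfying ¬d: {n1, n2, n3, n5}.
States satisfying A[b → a U ¬d]: {n1, n2, n3, n5, n6}.

{n1, n2, n3, n5, n6}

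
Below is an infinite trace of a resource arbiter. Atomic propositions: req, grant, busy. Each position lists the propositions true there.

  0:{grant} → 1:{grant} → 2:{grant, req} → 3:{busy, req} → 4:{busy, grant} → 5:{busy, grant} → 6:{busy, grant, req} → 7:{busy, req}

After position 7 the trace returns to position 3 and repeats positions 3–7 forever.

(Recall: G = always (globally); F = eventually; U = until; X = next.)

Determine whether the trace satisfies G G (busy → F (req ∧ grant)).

G (busy → F (req ∧ grant)) holds at every position 0..7, and those are all positions ever visited, so G G (busy → F (req ∧ grant)) holds.

Satisfied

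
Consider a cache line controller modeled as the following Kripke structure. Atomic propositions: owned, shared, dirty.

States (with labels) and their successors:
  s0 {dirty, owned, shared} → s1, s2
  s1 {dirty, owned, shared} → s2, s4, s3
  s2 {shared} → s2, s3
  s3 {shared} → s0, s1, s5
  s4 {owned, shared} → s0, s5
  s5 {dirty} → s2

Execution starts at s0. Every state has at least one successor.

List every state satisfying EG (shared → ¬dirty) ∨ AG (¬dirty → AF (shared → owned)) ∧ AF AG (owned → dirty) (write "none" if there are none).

States satisfying shared → ¬dirty: {s2, s3, s4, s5}.
States satisfying EG (shared → ¬dirty): {s2, s3, s4, s5}.
States satisfying ¬dirty → AF (shared → owned): {s0, s1, s3, s4, s5}.
States satisfying AG (¬dirty → AF (shared → owned)): ∅.
States satisfying AG (owned → dirty): ∅.
States satisfying AF AG (owned → dirty): ∅.
States satisfying EG (shared → ¬dirty) ∨ AG (¬dirty → AF (shared → owned)) ∧ AF AG (owned → dirty): {s2, s3, s4, s5}.

{s2, s3, s4, s5}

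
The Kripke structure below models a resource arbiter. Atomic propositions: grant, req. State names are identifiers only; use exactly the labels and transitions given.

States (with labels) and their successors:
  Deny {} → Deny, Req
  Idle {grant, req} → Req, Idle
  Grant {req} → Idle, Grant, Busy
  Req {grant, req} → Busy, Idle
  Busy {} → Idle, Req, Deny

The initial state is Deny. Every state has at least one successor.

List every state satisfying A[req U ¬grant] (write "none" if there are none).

States satisfying req: {Idle, Grant, Req}.
States satisfying ¬grant: {Deny, Grant, Busy}.
States satisfying A[req U ¬grant]: {Deny, Grant, Busy}.

{Deny, Grant, Busy}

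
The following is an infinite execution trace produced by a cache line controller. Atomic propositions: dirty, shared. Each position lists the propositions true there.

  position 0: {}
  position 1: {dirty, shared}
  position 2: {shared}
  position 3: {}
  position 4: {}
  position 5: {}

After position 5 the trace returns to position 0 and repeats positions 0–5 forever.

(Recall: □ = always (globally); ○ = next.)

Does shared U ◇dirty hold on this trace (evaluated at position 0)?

Walking from position 0: ◇dirty first holds at position 0, and shared holds at every earlier position along the way, so shared U ◇dirty holds.

Yes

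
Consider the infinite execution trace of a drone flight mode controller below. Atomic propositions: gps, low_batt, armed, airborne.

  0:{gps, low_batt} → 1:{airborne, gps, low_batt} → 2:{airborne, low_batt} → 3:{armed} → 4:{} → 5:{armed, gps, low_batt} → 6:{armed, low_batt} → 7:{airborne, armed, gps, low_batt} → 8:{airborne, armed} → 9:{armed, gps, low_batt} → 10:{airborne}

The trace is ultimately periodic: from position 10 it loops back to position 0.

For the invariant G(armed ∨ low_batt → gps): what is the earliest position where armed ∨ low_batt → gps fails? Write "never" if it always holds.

2

Check armed ∨ low_batt → gps at each position in order: 0 ✓, 1 ✓.
At position 2 the labels are {airborne, low_batt}, so armed ∨ low_batt → gps is false there. This is the first violation.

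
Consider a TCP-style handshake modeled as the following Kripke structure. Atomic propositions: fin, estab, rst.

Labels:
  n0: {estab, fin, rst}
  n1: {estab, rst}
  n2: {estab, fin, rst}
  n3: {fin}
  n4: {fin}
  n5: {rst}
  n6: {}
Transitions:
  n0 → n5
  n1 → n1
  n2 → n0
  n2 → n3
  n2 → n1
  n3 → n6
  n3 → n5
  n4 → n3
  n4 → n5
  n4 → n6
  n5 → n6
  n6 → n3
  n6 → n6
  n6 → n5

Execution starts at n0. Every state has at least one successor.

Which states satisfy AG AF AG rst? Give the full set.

{n1}

States satisfying AF AG rst: {n1}.
States satisfying AG AF AG rst: {n1}.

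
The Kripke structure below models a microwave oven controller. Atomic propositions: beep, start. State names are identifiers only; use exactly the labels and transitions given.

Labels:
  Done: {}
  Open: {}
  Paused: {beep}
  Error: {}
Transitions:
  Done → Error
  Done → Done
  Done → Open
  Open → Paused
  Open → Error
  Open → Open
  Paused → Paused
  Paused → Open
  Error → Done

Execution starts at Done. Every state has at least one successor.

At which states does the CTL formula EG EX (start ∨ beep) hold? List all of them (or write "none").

States satisfying EX (start ∨ beep): {Open, Paused}.
States satisfying EG EX (start ∨ beep): {Open, Paused}.

{Open, Paused}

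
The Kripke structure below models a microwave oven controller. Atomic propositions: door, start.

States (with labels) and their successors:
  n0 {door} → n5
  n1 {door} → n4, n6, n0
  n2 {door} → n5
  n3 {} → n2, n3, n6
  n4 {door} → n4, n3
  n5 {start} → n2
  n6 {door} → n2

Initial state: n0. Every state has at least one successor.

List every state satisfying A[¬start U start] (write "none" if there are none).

{n0, n2, n5, n6}

States satisfying ¬start: {n0, n1, n2, n3, n4, n6}.
States satisfying start: {n5}.
States satisfying A[¬start U start]: {n0, n2, n5, n6}.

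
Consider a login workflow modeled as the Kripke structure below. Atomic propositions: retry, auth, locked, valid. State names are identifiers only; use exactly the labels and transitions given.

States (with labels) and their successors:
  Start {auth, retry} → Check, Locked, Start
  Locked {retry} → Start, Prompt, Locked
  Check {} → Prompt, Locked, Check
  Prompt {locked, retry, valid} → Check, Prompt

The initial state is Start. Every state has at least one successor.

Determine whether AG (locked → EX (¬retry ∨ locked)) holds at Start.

States satisfying locked → EX (¬retry ∨ locked): {Start, Locked, Check, Prompt}.
States satisfying AG (locked → EX (¬retry ∨ locked)): {Start, Locked, Check, Prompt}.
Every state reachable from Start satisfies locked → EX (¬retry ∨ locked).
Start ∈ Sat(AG (locked → EX (¬retry ∨ locked))).

Yes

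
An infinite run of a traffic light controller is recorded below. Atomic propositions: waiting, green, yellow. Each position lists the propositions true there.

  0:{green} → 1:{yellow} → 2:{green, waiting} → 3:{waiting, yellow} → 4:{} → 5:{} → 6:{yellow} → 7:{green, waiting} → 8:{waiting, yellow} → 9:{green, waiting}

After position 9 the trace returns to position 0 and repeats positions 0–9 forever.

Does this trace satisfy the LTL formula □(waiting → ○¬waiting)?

waiting → ○¬waiting must hold at every position from 0 onward. It fails at position 2, so □(waiting → ○¬waiting) is false.
Positions where waiting holds: 2, 3, 7, 8, 9.
Check ○¬waiting at each: 2→fails, 3→ok, 7→fails, 8→fails, 9→ok.

No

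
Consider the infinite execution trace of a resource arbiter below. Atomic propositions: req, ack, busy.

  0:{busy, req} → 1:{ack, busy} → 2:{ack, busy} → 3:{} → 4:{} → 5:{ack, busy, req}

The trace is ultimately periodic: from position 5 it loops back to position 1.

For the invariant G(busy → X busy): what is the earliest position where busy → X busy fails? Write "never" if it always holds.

2

Check busy → X busy at each position in order: 0 ✓, 1 ✓.
At position 2 the labels are {ack, busy} and the next position 3 has {}, so busy → X busy is false there. This is the first violation.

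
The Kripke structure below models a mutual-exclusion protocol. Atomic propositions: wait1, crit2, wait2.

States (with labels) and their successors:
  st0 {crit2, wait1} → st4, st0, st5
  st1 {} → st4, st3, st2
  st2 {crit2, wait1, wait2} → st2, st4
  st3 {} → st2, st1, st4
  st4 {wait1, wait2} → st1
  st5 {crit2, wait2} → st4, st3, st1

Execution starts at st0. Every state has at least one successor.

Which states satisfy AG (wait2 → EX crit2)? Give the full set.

none

States satisfying wait2 → EX crit2: {st0, st1, st2, st3}.
States satisfying AG (wait2 → EX crit2): ∅.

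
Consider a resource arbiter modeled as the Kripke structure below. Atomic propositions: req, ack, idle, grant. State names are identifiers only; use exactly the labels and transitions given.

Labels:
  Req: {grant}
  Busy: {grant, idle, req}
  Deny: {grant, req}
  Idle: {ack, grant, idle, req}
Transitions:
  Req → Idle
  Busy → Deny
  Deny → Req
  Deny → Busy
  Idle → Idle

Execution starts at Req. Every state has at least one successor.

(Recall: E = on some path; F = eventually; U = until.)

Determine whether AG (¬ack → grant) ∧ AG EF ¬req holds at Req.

Does not hold

States satisfying ¬ack → grant: {Req, Busy, Deny, Idle}.
States satisfying AG (¬ack → grant): {Req, Busy, Deny, Idle}.
States satisfying EF ¬req: {Req, Busy, Deny}.
States satisfying AG EF ¬req: ∅.
States satisfying AG (¬ack → grant) ∧ AG EF ¬req: ∅.
Req ∉ Sat(AG (¬ack → grant) ∧ AG EF ¬req).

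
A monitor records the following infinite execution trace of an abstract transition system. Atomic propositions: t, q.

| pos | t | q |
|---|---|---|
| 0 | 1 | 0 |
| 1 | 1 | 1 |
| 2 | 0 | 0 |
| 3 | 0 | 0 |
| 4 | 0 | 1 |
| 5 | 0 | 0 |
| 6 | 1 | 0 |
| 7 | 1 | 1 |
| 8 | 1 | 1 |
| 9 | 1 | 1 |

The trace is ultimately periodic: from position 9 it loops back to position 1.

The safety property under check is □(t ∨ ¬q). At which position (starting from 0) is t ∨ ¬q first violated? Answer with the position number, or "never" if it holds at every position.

Check t ∨ ¬q at each position in order: 0 ✓, 1 ✓, 2 ✓, 3 ✓.
At position 4 the labels are {q}, so t ∨ ¬q is false there. This is the first violation.

4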